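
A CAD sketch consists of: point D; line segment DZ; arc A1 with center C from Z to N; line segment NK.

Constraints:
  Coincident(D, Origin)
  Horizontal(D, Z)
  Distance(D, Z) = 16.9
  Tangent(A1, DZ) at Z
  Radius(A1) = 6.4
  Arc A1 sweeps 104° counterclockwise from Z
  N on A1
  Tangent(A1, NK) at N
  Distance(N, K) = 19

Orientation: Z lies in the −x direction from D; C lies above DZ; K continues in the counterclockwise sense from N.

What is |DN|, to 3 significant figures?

13.3

D is at the origin; DZ is horizontal with |DZ| = 16.9 and Z on the −x side, so Z = (-16.9, 0.00). Since A1 is tangent to DZ there, CZ ⟂ DZ, so C = Z + (0, 6.4) = (-16.9, 6.40). On A1, Z sits at bearing -90° from C; a 104° counterclockwise sweep puts N at bearing 14°, so N = C + 6.4·(cos 14°, sin 14°) = (-10.7, 7.95). Then |DN| = |N − D| = 13.3.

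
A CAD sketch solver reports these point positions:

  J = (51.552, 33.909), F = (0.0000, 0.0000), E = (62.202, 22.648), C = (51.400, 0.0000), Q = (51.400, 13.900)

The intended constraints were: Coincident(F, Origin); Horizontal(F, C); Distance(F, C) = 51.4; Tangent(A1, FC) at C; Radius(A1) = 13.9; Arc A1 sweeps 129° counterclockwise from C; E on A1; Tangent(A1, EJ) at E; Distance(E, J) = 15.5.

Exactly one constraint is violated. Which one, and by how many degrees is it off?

Tangent(A1, EJ) at E — off by 4.40°.

F = (0.00, 0.00) ✓; F.y = 0.00, C.y = 0.00 ✓; |FC| = 51.40 ✓; ∠(QC, CF) = 90.00° ✓; |QC| = 13.90 ✓; bearing(Q→E) − bearing(Q→C) = 129.0° ✓; |QE| = 13.90 ✓; ∠(QE, EJ) = 85.60° ✗; |EJ| = 15.50 ✓.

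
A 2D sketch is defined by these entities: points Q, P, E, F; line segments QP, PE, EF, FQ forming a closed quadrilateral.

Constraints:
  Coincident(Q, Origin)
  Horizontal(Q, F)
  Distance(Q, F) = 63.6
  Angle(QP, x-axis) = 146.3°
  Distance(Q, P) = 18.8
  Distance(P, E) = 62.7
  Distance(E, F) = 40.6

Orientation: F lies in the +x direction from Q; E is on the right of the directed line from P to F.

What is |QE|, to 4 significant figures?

43.96

Checks: |PE| = 62.70 ✓; |EF| = 40.60 ✓.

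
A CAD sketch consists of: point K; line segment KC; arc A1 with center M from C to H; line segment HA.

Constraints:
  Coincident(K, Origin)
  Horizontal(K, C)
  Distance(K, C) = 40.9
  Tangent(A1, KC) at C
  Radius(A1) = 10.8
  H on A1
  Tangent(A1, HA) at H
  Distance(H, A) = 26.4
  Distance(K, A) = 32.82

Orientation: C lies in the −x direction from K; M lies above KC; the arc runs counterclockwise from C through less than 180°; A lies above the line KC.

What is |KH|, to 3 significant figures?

32.1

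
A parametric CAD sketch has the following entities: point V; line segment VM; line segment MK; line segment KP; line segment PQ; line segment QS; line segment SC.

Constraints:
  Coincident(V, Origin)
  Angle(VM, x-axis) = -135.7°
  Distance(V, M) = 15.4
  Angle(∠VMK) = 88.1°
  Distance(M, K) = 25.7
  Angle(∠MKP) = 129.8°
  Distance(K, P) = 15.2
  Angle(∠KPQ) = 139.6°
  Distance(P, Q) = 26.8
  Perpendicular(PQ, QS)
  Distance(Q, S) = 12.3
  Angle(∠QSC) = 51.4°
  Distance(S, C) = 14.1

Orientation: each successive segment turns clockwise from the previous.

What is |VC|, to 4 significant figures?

33.49

PQ is perpendicular to QS, so QS runs at -48.20°; with |QS| = 12.3, S = (1.889, 31.98). ∠QSC = 51.4° gives SC at -176.8° from the x-axis; with |SC| = 14.1, C = (-12.19, 31.19). Then |VC| = |C − V| = 33.49.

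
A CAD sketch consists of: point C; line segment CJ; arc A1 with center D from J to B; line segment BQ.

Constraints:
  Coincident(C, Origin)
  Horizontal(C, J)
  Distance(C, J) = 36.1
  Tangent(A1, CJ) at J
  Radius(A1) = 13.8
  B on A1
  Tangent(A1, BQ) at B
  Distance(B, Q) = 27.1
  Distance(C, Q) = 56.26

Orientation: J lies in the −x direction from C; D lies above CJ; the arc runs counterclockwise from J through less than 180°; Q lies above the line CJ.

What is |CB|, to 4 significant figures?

30.60

Checks: |DB| = 13.80 ✓; ∠(DB, BQ) = 90.00° ✓; |BQ| = 27.10 ✓; |CQ| = 56.26 ✓.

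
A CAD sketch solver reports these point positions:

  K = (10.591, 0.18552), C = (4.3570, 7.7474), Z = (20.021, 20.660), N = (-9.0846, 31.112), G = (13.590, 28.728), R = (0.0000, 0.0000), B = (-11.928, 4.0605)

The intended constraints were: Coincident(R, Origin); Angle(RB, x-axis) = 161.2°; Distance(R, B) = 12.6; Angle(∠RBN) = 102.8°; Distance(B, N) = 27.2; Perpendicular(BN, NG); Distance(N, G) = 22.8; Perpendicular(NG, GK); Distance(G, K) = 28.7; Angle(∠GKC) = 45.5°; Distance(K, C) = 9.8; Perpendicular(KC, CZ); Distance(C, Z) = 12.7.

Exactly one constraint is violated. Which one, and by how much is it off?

Distance(C, Z) = 12.7 — off by 7.60.

R = (0.00, 0.00) ✓; RB at 161.2° ✓; |RB| = 12.60 ✓; ∠RBN = 102.8° ✓; |BN| = 27.20 ✓; ∠(BN, NG) = 90.00° ✓; |NG| = 22.80 ✓; ∠(NG, GK) = 90.00° ✓; |GK| = 28.70 ✓; ∠GKC = 45.50° ✓; |KC| = 9.800 ✓; ∠(KC, CZ) = 90.00° ✓; |CZ| = 20.30 ✗.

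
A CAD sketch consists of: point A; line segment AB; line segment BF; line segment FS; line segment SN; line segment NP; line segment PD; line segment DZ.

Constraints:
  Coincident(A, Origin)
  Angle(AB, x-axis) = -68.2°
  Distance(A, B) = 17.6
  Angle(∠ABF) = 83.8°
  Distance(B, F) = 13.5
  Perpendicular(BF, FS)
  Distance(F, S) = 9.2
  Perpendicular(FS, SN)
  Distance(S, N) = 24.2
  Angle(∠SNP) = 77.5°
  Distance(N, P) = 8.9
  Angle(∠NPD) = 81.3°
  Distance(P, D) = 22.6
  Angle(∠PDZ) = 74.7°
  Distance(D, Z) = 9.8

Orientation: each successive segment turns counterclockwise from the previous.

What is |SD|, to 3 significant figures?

1.31

∠SNP = 77.5° gives NP at -49.5° from the x-axis; with |NP| = 8.9, P = (-1.45, -20.0). ∠NPD = 81.3° gives PD at 49.2° from the x-axis; with |PD| = 22.6, D = (13.3, -2.90). Then |SD| = |D − S| = 1.31.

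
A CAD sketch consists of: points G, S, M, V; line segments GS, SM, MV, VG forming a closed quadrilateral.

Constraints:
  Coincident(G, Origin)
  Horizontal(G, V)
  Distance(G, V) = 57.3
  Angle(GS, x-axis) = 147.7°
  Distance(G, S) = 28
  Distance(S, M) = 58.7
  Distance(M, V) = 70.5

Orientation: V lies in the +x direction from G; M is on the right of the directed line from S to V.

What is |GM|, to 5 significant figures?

39.304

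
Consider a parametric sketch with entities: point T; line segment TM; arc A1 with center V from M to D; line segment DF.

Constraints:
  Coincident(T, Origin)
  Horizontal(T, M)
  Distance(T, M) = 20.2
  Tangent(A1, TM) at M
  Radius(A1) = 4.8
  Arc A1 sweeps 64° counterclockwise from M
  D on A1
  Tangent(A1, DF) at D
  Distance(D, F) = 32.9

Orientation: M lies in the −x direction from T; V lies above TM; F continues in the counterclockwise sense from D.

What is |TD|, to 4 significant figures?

16.11

Since A1 is tangent to TM there, VM ⟂ TM, so V = M + (0, 4.8) = (-20.20, 4.800). On A1, M sits at bearing -90° from V; a 64° counterclockwise sweep puts D at bearing -26°, so D = V + 4.8·(cos -26°, sin -26°) = (-15.89, 2.696). Then |TD| = |D − T| = 16.11.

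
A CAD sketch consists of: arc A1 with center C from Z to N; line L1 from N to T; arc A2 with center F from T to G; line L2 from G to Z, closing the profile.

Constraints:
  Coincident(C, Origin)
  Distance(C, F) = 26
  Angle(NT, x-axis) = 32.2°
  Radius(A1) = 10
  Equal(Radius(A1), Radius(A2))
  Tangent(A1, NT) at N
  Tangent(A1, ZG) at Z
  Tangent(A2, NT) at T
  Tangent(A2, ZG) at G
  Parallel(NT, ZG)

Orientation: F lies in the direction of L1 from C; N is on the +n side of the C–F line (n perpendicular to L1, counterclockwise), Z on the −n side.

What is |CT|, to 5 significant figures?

27.857

The slot axis is L1's direction at 32.2°, so u = (cos 32.2°, sin 32.2°) = (0.84619, 0.53288) and n = (−sin 32.2°, cos 32.2°) = (-0.53288, 0.84619). C is at the origin and F lies 26.0 along u from C, so F = 26.0·u = (22.001, 13.855). Tangency of A1 to both parallel lines with radius 10.0 puts N and Z at C ± 10.0·n: N = (-5.3288, 8.4619), Z = (5.3288, -8.4619). Equal radii place T and G the same way about F: T = F + 10.0·n = (16.672, 22.317), G = F − 10.0·n = (27.330, 5.3929). Then |CT| = |T − C| = 27.857.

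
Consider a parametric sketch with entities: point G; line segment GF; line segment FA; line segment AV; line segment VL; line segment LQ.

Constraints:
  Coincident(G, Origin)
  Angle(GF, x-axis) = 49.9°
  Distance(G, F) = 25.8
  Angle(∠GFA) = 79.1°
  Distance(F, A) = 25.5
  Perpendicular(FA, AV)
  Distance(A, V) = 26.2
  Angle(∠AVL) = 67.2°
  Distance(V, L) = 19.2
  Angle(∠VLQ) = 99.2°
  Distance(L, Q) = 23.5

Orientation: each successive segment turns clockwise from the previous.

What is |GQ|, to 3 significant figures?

30.6

G is at the origin; GF runs at 49.9° with length 25.8, so F = (16.6, 19.7). ∠GFA = 79.1° gives FA at -51.0° from the x-axis; with |FA| = 25.5, A = (32.7, -0.0822). FA ⟂ AV, so AV runs at -141°; with |AV| = 26.2, V = (12.3, -16.6). ∠AVL = 67.2° gives VL at 106° from the x-axis; with |VL| = 19.2, L = (6.95, 1.87). ∠VLQ = 99.2° gives LQ at 25.4° from the x-axis; with |LQ| = 23.5, Q = (28.2, 11.9). Then |GQ| = |Q − G| = 30.6.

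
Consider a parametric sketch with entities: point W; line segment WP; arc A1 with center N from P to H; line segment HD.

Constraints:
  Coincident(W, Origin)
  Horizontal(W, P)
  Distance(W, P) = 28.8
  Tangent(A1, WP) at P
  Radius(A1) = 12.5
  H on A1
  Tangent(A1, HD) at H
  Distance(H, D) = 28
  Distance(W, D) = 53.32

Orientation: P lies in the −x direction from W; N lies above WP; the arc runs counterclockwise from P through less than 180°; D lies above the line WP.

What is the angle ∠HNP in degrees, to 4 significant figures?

119.0°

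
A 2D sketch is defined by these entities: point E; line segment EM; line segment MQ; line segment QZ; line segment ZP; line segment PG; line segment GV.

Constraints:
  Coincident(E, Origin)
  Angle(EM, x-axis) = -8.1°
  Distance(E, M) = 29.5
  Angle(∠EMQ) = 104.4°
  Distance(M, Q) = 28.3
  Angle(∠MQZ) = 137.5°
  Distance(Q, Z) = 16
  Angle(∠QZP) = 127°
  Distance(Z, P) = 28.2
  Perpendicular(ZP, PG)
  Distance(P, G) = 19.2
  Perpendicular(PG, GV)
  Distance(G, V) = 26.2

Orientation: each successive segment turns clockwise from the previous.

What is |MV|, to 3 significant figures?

23.5

E is at the origin; EM runs at -8.1° with length 29.5, so M = (29.2, -4.16). ∠EMQ = 104.4° gives MQ at -83.7° from the x-axis; with |MQ| = 28.3, Q = (32.3, -32.3). ∠MQZ = 137.5° gives QZ at -126° from the x-axis; with |QZ| = 16.0, Z = (22.9, -45.2). ∠QZP = 127.0° gives ZP at -179° from the x-axis; with |ZP| = 28.2, P = (-5.34, -45.6). ZP is perpendicular to PG, so PG runs at 90.8°; with |PG| = 19.2, G = (-5.60, -26.4). The perpendicularity gives GV at right angles to PG, so GV runs at 0.800°; with |GV| = 26.2, V = (20.6, -26.0). Then |MV| = |V − M| = 23.5.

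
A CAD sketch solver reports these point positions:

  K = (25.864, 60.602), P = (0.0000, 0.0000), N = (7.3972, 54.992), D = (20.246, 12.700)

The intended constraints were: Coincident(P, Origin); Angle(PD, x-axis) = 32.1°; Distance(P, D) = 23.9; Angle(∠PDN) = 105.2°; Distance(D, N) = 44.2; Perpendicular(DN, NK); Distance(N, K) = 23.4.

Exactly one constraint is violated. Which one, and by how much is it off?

Distance(N, K) = 23.4 — off by 4.10.

P = (0.00, 0.00) ✓; PD at 32.10° ✓; |PD| = 23.90 ✓; ∠PDN = 105.2° ✓; |DN| = 44.20 ✓; ∠(DN, NK) = 90.00° ✓; |NK| = 19.30 ✗.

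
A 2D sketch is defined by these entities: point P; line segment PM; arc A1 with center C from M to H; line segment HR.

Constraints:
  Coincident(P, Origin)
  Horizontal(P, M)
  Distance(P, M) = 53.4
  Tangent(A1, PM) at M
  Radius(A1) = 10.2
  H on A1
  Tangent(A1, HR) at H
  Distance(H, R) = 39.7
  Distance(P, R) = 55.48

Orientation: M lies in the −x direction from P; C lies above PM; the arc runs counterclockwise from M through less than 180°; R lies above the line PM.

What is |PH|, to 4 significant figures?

44.24

Checks: P.y = 0.00, M.y = 0.00 ✓; |CM| = 10.20 ✓; |CH| = 10.20 ✓; ∠(CH, HR) = 90.00° ✓; |HR| = 39.70 ✓; |PR| = 55.48 ✓.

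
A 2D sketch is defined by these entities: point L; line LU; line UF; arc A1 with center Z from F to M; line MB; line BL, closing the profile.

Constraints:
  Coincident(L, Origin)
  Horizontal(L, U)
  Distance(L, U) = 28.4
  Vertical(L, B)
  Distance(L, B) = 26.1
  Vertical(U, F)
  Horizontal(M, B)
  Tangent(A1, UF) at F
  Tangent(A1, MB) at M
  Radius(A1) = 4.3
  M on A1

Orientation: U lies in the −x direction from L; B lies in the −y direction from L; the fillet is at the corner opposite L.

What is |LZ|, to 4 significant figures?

32.50

LB is vertical with |LB| = 26.1 and B on the −y side, so B = (0.000, -26.10). The virtual corner opposite L is at (-28.40, -26.10). Since A1 is tangent to UF there, ZF ⟂ UF and A1 meets MB tangentially, so ZM is at right angles to MB, with radius 4.3, so the center Z sits 4.3 in from both sides at Z = (-24.10, -21.80). Then |LZ| = |Z − L| = 32.50.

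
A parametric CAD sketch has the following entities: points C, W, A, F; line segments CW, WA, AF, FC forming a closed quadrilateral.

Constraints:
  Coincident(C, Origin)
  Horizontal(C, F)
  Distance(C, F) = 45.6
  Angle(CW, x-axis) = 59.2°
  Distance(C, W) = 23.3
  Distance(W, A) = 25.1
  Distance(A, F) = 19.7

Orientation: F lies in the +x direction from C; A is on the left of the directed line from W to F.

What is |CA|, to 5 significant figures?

40.940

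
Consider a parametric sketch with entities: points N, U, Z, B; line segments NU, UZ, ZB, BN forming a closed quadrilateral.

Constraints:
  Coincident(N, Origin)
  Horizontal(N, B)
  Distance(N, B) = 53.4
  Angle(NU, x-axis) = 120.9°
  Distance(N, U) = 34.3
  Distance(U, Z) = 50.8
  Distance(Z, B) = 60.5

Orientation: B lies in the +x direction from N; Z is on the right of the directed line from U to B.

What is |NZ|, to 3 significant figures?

19.9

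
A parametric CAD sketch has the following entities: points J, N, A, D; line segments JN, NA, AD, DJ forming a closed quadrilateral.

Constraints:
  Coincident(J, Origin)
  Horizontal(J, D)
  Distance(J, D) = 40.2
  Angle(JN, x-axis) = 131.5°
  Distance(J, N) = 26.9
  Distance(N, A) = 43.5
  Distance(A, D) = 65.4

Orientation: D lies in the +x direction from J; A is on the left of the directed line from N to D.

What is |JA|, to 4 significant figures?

56.51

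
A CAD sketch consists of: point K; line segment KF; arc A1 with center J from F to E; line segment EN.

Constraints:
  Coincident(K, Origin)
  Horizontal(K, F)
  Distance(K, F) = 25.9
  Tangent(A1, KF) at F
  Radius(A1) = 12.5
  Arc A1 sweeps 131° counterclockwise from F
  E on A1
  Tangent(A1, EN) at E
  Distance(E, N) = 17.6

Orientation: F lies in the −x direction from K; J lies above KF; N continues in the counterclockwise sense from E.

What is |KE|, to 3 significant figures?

26.5

K is at the origin; KF is horizontal with |KF| = 25.9 and F on the −x side, so F = (-25.9, 0.00). Tangency of A1 to KF means the radius JF is perpendicular to KF, so J = F + (0, 12.5) = (-25.9, 12.5). On A1, F sits at bearing -90° from J; a 131° counterclockwise sweep puts E at bearing 41°, so E = J + 12.5·(cos 41°, sin 41°) = (-16.5, 20.7). Then |KE| = |E − K| = 26.5.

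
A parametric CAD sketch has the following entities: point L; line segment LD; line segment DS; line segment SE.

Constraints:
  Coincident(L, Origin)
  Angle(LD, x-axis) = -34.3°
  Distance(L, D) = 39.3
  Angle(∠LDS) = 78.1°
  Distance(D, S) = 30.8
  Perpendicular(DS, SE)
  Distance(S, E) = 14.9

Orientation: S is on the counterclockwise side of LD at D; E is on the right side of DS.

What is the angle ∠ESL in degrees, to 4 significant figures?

149.5°

L is at the origin; LD runs at -34.3° with length 39.3, so D = 39.3·(cos -34.3°, sin -34.3°) = (32.47, -22.15). ∠LDS = 78.1°, so DS runs at -34.3° + (180° − 78.1°) = 67.60° from the x-axis; with |DS| = 30.8, S = D + 30.8·(cos 67.60°, sin 67.60°) = (44.20, 6.329). DS is perpendicular to SE; with |SE| = 14.9 on the right of DS, E = S + 14.9·(0.9245, -0.3811) = (57.98, 0.6515). Then cos ∠ESL = SE·SL / (|SE||SL|), giving 149.5°.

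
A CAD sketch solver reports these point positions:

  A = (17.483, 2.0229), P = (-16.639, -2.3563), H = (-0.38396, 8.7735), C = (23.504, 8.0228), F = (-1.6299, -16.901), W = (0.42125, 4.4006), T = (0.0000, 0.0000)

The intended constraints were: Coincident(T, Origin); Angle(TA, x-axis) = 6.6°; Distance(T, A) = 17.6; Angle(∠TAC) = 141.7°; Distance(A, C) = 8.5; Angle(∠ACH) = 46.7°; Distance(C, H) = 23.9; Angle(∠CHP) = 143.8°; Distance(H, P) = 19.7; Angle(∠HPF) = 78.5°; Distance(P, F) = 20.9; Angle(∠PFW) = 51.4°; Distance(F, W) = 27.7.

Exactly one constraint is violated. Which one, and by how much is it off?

Distance(F, W) = 27.7 — off by 6.30.

T = (0.00, 0.00) ✓; TA at 6.600° ✓; |TA| = 17.60 ✓; ∠TAC = 141.7° ✓; |AC| = 8.500 ✓; ∠ACH = 46.70° ✓; |CH| = 23.90 ✓; ∠CHP = 143.8° ✓; |HP| = 19.70 ✓; ∠HPF = 78.50° ✓; |PF| = 20.90 ✓; ∠PFW = 51.40° ✓; |FW| = 21.40 ✗.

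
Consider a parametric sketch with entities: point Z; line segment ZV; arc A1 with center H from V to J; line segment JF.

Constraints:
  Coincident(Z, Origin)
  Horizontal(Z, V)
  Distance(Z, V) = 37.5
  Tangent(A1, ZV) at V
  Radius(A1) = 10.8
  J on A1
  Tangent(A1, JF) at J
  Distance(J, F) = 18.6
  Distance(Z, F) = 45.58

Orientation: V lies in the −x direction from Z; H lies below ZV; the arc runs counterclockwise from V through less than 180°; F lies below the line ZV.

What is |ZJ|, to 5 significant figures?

48.894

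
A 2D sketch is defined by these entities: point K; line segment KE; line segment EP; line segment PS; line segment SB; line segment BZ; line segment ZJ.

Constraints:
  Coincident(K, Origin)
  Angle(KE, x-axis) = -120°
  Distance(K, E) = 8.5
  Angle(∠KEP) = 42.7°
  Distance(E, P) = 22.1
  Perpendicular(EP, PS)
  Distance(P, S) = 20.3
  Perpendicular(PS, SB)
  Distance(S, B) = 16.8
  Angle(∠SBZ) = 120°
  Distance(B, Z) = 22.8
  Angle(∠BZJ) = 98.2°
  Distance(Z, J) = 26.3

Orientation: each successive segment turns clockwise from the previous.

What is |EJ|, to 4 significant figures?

21.42

∠SBZ = 120.0° gives BZ at -137.3° from the x-axis; with |BZ| = 22.8, Z = (-2.368, -13.19). ∠BZJ = 98.2° gives ZJ at 140.9° from the x-axis; with |ZJ| = 26.3, J = (-22.78, 3.397). Then |EJ| = |J − E| = 21.42.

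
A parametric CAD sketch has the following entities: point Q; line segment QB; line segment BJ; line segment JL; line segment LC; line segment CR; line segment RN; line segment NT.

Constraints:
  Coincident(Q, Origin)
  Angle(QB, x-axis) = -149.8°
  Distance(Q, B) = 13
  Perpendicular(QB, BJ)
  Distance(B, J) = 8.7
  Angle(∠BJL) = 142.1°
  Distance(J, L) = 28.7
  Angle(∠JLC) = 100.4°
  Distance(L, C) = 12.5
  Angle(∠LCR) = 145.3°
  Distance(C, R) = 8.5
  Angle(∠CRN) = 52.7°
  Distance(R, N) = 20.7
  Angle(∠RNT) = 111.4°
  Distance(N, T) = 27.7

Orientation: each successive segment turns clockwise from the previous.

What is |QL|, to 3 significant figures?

31.7

Q is at the origin; QB runs at -149.8° with length 13.0, so B = (-11.2, -6.54). QB is perpendicular to BJ, so BJ runs at 120°; with |BJ| = 8.7, J = (-15.6, 0.980). ∠BJL = 142.1° gives JL at 82.3° from the x-axis; with |JL| = 28.7, L = (-11.8, 29.4). Then |QL| = |L − Q| = 31.7.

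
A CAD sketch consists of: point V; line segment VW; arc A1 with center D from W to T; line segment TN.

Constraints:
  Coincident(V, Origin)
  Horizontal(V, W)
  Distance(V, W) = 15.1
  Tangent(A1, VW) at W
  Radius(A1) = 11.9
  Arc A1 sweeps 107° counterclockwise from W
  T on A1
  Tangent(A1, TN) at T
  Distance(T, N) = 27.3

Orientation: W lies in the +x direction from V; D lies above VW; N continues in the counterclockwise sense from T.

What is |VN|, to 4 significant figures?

45.42

On A1, W sits at bearing -90° from D; a 107° counterclockwise sweep puts T at bearing 17°, so T = D + 11.9·(cos 17°, sin 17°) = (26.48, 15.38). Tangency of A1 to TN means the radius DT is perpendicular to TN, so TN runs along (−sin 17°, cos 17°); with |TN| = 27.3, N = (18.50, 41.49). Then |VN| = |N − V| = 45.42.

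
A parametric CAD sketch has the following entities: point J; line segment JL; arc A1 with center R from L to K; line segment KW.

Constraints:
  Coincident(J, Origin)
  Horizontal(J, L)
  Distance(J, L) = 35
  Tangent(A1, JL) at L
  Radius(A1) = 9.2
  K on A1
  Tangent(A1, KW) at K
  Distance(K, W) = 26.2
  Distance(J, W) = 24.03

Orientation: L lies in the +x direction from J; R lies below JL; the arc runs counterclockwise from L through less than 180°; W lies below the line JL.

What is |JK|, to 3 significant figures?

28.5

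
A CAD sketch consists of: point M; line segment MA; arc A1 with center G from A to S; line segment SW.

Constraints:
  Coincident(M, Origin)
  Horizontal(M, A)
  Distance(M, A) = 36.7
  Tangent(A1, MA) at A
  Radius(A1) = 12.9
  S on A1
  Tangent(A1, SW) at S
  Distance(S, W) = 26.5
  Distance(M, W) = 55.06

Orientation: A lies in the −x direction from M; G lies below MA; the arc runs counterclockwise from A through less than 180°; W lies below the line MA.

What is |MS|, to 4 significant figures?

51.67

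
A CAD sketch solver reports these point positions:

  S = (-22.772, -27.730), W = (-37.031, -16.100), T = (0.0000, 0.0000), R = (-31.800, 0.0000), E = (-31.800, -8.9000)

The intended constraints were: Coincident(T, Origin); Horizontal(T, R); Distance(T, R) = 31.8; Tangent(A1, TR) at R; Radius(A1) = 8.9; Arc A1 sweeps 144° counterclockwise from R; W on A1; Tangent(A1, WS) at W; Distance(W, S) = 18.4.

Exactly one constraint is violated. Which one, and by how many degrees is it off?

Tangent(A1, WS) at W — off by 3.20°.

T = (0.00, 0.00) ✓; T.y = 0.00, R.y = 0.00 ✓; |TR| = 31.80 ✓; ∠(ER, RT) = 90.00° ✓; |ER| = 8.900 ✓; bearing(E→W) − bearing(E→R) = 144.0° ✓; |EW| = 8.900 ✓; ∠(EW, WS) = 93.20° ✗; |WS| = 18.40 ✓.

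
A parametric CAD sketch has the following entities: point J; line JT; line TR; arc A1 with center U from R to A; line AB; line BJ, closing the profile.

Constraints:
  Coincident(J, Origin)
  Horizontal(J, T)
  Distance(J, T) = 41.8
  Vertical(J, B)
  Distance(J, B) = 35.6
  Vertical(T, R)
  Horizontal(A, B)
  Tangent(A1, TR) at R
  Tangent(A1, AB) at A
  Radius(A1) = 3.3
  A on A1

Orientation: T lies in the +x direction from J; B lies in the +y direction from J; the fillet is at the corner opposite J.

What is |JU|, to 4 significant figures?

50.25

J is at the origin; JT is horizontal with |JT| = 41.8 and T on the +x side, so T = (41.80, 0.000). J and B share the same x with |JB| = 35.6 and B on the +y side, so B = (0.000, 35.60). The virtual corner opposite J is at (41.80, 35.60). A1 meets TR tangentially, so UR is at right angles to TR and tangency of A1 to AB means the radius UA is perpendicular to AB, with radius 3.3, so the center U sits 3.3 in from both sides at U = (38.50, 32.30). Then |JU| = |U − J| = 50.25.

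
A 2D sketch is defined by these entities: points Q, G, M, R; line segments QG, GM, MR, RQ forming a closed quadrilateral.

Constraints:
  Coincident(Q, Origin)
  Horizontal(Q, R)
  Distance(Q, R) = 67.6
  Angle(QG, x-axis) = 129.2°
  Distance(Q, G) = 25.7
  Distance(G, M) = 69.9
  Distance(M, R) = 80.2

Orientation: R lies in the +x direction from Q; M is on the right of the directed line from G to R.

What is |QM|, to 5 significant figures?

47.411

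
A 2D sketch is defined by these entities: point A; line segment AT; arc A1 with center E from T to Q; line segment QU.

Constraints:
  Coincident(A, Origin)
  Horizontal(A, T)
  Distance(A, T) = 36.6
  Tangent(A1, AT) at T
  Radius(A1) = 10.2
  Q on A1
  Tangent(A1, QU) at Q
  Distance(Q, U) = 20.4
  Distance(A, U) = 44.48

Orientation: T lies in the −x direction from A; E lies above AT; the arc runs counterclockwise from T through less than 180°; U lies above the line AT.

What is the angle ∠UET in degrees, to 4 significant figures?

164.9°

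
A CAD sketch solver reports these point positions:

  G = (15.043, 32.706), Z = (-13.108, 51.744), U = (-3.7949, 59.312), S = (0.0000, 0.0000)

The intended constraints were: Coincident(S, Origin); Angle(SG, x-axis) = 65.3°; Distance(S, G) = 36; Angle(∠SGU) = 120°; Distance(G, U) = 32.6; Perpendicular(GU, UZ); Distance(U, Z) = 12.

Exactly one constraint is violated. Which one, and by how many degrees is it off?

Perpendicular(GU, UZ) — off by 3.80°.

S = (0.00, 0.00) ✓; SG at 65.30° ✓; |SG| = 36.00 ✓; ∠SGU = 120.0° ✓; |GU| = 32.60 ✓; ∠(GU, UZ) = 93.80° ✗; |UZ| = 12.00 ✓.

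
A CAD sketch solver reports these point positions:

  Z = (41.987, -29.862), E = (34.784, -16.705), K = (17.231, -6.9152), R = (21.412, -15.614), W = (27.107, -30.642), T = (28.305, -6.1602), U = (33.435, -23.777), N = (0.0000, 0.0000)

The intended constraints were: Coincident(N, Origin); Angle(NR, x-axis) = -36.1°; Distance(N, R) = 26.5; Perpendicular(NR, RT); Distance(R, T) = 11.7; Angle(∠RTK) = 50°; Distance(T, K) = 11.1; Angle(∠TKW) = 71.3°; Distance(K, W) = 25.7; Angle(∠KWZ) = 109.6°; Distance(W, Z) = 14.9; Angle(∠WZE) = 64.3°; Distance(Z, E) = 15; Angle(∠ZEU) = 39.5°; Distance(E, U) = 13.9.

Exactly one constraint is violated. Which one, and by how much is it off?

Distance(E, U) = 13.9 — off by 6.70.

N = (0.00, 0.00) ✓; NR at -36.10° ✓; |NR| = 26.50 ✓; ∠(NR, RT) = 90.00° ✓; |RT| = 11.70 ✓; ∠RTK = 50.00° ✓; |TK| = 11.10 ✓; ∠TKW = 71.30° ✓; |KW| = 25.70 ✓; ∠KWZ = 109.6° ✓; |WZ| = 14.90 ✓; ∠WZE = 64.30° ✓; |ZE| = 15.00 ✓; ∠ZEU = 39.50° ✓; |EU| = 7.200 ✗.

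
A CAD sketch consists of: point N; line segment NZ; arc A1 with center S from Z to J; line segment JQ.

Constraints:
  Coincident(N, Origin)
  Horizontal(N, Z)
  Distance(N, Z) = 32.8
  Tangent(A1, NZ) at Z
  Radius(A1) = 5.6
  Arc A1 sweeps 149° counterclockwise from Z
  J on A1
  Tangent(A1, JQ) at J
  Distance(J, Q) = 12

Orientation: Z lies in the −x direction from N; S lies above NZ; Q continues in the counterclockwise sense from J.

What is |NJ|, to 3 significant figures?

31.7

A1 meets NZ tangentially, so SZ is at right angles to NZ, so S = Z + (0, 5.6) = (-32.8, 5.60). On A1, Z sits at bearing -90° from S; a 149° counterclockwise sweep puts J at bearing 59°, so J = S + 5.6·(cos 59°, sin 59°) = (-29.9, 10.4). Then |NJ| = |J − N| = 31.7.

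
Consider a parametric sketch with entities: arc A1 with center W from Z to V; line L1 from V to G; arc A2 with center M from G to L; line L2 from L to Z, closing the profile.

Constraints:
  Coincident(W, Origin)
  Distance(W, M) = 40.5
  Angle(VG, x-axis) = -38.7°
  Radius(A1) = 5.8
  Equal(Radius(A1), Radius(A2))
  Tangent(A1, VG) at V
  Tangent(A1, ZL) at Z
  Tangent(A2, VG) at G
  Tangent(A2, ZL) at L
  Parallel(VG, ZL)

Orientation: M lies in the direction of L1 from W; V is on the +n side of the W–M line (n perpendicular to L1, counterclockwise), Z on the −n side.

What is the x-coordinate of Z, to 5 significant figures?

-3.6264

W is at the origin and M lies 40.5 along u from W, so M = 40.5·u = (31.607, -25.322). Tangency of A1 to both parallel lines with radius 5.8 puts V and Z at W ± 5.8·n: V = (3.6264, 4.5265), Z = (-3.6264, -4.5265). So Z.x = -3.6264.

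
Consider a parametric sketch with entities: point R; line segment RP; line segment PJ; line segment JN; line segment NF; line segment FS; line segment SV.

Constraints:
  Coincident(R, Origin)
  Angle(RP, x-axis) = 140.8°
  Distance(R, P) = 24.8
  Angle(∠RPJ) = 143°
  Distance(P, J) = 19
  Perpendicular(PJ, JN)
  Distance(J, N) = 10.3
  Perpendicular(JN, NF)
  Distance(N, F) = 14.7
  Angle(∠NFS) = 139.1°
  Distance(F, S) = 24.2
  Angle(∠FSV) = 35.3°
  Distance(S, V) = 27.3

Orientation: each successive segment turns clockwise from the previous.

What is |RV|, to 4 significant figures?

37.48

∠NFS = 139.1° gives FS at -117.1° from the x-axis; with |FS| = 24.2, S = (-21.27, 0.7639). ∠FSV = 35.3° gives SV at 98.20° from the x-axis; with |SV| = 27.3, V = (-25.16, 27.78). Then |RV| = |V − R| = 37.48.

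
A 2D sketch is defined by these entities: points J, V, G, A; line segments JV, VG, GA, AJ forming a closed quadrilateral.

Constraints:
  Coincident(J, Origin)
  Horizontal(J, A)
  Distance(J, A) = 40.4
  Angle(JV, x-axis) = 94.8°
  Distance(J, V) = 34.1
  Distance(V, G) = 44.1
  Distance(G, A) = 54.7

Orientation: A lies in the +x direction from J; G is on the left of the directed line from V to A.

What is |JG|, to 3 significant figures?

65.4

J is at the origin; JA is horizontal with |JA| = 40.4 and A in +x, so A = (40.4, 0). JV runs at 94.8° with |JV| = 34.1, so V = (-2.85, 34.0). G is determined by |VG| = 44.1 and |GA| = 54.7 together: it lies at the intersection of circle(V, 44.1) and circle(A, 54.7). With |VA| = 55.0, the foot of the radical line on VA is 18.0 from V and the perpendicular offset is √(44.1² − 18.0²) = 40.3. Taking the left-of-VA solution: G = (36.2, 54.5).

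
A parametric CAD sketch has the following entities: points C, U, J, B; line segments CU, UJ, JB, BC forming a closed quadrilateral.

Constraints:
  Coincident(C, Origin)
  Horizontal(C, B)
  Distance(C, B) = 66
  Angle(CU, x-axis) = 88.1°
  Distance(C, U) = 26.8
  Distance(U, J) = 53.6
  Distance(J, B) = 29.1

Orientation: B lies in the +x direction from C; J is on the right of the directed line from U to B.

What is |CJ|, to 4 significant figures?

40.51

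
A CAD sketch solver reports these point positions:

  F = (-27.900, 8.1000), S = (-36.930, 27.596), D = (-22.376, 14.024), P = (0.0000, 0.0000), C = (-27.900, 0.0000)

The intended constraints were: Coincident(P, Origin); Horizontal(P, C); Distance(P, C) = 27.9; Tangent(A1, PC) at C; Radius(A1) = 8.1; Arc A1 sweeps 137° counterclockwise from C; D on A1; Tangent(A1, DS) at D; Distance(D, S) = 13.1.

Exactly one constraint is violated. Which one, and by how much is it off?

Distance(D, S) = 13.1 — off by 6.80.

P = (0.00, 0.00) ✓; P.y = 0.00, C.y = 0.00 ✓; |PC| = 27.90 ✓; ∠(FC, CP) = 90.00° ✓; |FC| = 8.100 ✓; bearing(F→D) − bearing(F→C) = 137.0° ✓; |FD| = 8.100 ✓; ∠(FD, DS) = 90.00° ✓; |DS| = 19.90 ✗.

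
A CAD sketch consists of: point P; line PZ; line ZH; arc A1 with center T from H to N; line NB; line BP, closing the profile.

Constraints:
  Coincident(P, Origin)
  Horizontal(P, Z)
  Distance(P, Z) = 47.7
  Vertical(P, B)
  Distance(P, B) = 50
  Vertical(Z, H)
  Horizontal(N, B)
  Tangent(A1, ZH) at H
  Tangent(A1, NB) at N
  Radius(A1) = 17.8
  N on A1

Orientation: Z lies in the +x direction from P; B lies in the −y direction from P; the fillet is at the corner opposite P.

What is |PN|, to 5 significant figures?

58.258

P is at the origin; P and Z share the same y with |PZ| = 47.7 and Z on the +x side, so Z = (47.700, 0.0000). PB is vertical with |PB| = 50.0 and B on the −y side, so B = (0.0000, -50.000). The virtual corner opposite P is at (47.700, -50.000). Tangency of A1 to ZH means the radius TH is perpendicular to ZH and A1 meets NB tangentially, so TN is at right angles to NB, with radius 17.8, so the center T sits 17.8 in from both sides at T = (29.900, -32.200). That places the tangent points at H = (47.700, -32.200) on ZH and N = (29.900, -50.000) on NB. Then |PN| = |N − P| = 58.258.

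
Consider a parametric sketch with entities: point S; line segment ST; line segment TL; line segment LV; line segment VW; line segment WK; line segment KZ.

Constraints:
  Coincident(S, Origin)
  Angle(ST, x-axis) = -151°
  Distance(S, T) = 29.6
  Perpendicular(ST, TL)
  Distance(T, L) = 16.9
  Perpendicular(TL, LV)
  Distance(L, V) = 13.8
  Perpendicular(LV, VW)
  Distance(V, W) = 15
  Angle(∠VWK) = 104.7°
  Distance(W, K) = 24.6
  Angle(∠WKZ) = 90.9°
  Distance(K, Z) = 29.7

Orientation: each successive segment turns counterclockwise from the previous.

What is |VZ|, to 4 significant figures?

32.62

∠VWK = 104.7° gives WK at -165.7° from the x-axis; with |WK| = 24.6, K = (-36.74, -15.40). ∠WKZ = 90.9° gives KZ at -76.60° from the x-axis; with |KZ| = 29.7, Z = (-29.85, -44.29). Then |VZ| = |Z − V| = 32.62.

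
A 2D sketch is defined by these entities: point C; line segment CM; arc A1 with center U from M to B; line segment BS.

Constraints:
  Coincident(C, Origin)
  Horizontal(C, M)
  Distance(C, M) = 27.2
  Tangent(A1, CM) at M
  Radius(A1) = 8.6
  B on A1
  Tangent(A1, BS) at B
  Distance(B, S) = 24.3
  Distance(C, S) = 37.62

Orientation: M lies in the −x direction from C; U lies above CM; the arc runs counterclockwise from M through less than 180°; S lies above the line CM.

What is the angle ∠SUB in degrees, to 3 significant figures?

70.5°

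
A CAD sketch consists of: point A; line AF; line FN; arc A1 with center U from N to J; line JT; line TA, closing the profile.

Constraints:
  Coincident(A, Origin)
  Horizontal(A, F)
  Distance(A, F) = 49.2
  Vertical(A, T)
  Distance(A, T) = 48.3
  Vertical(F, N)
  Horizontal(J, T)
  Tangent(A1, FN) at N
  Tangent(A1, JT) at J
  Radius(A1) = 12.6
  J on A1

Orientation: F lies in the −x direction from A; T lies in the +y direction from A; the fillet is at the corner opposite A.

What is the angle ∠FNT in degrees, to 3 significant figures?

104°

A is at the origin; AF is horizontal with |AF| = 49.2 and F on the −x side, so F = (-49.2, 0.00). AT is vertical with |AT| = 48.3 and T on the +y side, so T = (0.00, 48.3). The virtual corner opposite A is at (-49.2, 48.3). Tangency of A1 to FN means the radius UN is perpendicular to FN and tangency of A1 to JT means the radius UJ is perpendicular to JT, with radius 12.6, so the center U sits 12.6 in from both sides at U = (-36.6, 35.7). That places the tangent points at N = (-49.2, 35.7) on FN and J = (-36.6, 48.3) on JT. Then cos ∠FNT = NF·NT / (|NF||NT|), giving 104°.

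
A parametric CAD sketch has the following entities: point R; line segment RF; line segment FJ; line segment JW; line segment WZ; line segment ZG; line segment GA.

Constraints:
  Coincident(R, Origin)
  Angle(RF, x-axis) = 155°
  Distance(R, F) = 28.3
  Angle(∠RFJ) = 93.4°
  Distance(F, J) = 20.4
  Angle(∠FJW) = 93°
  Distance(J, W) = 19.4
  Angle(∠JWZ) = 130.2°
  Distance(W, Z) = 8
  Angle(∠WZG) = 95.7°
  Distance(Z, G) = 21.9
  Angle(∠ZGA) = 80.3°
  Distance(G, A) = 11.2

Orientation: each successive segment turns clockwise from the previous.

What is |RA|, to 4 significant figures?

26.61

∠WZG = 95.7° gives ZG at -152.7° from the x-axis; with |ZG| = 21.9, G = (-16.27, 7.257). ∠ZGA = 80.3° gives GA at 107.6° from the x-axis; with |GA| = 11.2, A = (-19.65, 17.93). Then |RA| = |A − R| = 26.61.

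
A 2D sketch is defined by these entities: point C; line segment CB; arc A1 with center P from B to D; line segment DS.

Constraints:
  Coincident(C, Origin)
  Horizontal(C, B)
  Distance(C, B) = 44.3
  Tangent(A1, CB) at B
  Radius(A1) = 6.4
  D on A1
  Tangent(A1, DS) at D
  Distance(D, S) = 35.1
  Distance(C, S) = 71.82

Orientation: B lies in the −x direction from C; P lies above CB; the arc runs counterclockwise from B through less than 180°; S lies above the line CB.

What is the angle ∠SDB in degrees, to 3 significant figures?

116°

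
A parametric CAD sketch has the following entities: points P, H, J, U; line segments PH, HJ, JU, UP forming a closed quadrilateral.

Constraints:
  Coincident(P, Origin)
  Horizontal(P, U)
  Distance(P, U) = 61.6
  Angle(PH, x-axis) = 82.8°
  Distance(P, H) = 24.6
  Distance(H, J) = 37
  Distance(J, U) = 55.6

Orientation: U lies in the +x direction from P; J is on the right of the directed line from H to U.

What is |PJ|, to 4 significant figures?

14.38

Checks: |HJ| = 37.00 ✓; |JU| = 55.60 ✓.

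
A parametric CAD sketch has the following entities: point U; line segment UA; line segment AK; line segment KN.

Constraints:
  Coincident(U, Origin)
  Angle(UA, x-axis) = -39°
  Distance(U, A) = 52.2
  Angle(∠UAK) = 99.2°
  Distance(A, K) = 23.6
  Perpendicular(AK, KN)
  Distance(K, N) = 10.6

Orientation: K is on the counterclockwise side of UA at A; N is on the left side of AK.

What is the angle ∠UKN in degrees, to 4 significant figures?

31.80°

∠UAK = 99.2°, so AK runs at -39.0° + (180° − 99.2°) = 41.80° from the x-axis; with |AK| = 23.6, K = A + 23.6·(cos 41.80°, sin 41.80°) = (58.16, -17.12). AK is perpendicular to KN; with |KN| = 10.6 on the left of AK, N = K + 10.6·(-0.6665, 0.7455) = (51.10, -9.218). Then cos ∠UKN = KU·KN / (|KU||KN|), giving 31.80°.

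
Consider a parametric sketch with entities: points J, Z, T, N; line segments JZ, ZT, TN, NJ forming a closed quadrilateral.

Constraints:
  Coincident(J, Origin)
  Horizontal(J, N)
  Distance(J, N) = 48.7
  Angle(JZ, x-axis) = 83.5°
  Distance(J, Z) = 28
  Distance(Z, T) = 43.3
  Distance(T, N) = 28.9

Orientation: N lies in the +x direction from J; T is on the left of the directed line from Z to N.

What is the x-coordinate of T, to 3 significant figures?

46.5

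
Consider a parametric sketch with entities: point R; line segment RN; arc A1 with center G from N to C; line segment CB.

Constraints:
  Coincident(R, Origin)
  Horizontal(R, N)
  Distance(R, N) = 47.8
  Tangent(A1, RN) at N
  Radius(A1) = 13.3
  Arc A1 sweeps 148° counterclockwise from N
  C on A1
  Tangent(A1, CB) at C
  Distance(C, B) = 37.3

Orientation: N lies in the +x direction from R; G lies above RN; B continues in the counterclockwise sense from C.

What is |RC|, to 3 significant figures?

60.1

R is at the origin; R and N share the same y with |RN| = 47.8 and N on the +x side, so N = (47.8, 0.00). Tangency of A1 to RN means the radius GN is perpendicular to RN, so G = N + (0, 13.3) = (47.8, 13.3). On A1, N sits at bearing -90° from G; a 148° counterclockwise sweep puts C at bearing 58°, so C = G + 13.3·(cos 58°, sin 58°) = (54.8, 24.6). Then |RC| = |C − R| = 60.1.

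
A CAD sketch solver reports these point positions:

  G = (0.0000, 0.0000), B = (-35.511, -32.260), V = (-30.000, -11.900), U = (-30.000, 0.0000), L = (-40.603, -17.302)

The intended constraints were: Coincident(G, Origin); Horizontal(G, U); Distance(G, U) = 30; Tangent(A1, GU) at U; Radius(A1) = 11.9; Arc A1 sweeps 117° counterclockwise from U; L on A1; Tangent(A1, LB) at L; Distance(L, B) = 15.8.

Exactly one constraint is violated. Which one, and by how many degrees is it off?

Tangent(A1, LB) at L — off by 8.20°.

G = (0.00, 0.00) ✓; G.y = 0.00, U.y = 0.00 ✓; |GU| = 30.00 ✓; ∠(VU, UG) = 90.00° ✓; |VU| = 11.90 ✓; bearing(V→L) − bearing(V→U) = 117.0° ✓; |VL| = 11.90 ✓; ∠(VL, LB) = 98.20° ✗; |LB| = 15.80 ✓.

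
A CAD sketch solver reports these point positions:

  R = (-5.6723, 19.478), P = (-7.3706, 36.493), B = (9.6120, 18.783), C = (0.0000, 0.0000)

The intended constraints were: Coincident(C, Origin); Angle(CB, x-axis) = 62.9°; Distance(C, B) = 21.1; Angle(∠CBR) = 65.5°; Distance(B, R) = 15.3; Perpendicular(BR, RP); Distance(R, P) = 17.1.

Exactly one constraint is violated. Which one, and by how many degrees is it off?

Perpendicular(BR, RP) — off by 8.30°.

C = (0.00, 0.00) ✓; CB at 62.90° ✓; |CB| = 21.10 ✓; ∠CBR = 65.50° ✓; |BR| = 15.30 ✓; ∠(BR, RP) = 81.70° ✗; |RP| = 17.10 ✓.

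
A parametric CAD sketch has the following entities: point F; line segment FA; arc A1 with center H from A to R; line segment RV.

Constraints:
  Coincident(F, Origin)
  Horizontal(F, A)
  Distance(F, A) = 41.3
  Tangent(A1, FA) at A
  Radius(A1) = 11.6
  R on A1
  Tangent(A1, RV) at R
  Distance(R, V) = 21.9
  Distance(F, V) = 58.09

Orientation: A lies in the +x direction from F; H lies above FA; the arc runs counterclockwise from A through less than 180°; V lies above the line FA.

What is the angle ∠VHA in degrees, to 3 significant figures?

170°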